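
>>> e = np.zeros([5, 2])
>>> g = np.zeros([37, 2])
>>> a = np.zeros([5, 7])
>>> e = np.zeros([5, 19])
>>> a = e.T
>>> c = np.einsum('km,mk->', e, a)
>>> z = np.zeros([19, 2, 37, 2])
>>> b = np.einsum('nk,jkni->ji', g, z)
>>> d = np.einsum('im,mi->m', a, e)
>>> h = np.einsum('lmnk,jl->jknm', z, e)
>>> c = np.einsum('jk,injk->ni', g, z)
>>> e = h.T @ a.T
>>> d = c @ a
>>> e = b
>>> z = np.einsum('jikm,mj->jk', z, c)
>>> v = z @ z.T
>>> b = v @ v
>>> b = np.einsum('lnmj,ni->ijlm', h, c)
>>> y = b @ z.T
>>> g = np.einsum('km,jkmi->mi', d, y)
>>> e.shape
(19, 2)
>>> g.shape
(5, 19)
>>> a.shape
(19, 5)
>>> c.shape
(2, 19)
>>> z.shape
(19, 37)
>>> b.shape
(19, 2, 5, 37)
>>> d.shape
(2, 5)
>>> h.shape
(5, 2, 37, 2)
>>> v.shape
(19, 19)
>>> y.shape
(19, 2, 5, 19)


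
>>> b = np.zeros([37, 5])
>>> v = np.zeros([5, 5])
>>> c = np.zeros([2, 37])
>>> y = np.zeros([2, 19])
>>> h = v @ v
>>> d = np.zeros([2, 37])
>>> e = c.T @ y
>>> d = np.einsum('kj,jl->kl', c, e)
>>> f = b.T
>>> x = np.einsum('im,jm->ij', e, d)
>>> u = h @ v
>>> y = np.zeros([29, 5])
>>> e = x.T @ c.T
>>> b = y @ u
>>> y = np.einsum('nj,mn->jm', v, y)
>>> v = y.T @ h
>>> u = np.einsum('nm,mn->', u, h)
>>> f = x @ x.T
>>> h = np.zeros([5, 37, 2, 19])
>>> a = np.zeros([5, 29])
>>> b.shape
(29, 5)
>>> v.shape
(29, 5)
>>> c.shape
(2, 37)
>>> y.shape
(5, 29)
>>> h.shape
(5, 37, 2, 19)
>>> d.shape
(2, 19)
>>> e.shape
(2, 2)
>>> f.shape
(37, 37)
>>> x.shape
(37, 2)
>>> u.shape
()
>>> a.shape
(5, 29)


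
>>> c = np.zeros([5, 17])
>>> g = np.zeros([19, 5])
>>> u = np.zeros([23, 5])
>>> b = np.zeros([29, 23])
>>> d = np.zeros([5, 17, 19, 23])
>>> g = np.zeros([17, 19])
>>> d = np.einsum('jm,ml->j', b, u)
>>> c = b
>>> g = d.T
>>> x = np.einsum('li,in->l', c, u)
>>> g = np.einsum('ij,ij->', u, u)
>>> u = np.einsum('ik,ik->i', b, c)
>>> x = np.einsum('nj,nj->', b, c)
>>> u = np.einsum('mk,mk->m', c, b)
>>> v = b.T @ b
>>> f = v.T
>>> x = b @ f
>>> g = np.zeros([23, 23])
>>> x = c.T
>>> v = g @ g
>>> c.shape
(29, 23)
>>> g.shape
(23, 23)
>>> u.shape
(29,)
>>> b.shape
(29, 23)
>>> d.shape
(29,)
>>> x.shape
(23, 29)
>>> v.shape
(23, 23)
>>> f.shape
(23, 23)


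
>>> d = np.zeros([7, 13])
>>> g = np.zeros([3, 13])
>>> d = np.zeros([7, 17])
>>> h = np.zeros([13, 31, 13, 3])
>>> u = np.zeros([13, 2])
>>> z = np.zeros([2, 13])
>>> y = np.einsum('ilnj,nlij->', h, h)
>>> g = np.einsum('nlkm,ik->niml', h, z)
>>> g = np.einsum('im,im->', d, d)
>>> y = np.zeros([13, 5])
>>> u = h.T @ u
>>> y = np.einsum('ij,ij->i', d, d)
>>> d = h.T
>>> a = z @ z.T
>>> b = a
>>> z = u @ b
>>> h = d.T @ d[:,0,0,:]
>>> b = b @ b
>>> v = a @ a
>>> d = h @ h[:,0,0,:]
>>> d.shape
(13, 31, 13, 13)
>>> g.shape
()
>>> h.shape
(13, 31, 13, 13)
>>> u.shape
(3, 13, 31, 2)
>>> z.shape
(3, 13, 31, 2)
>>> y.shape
(7,)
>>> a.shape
(2, 2)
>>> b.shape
(2, 2)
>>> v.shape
(2, 2)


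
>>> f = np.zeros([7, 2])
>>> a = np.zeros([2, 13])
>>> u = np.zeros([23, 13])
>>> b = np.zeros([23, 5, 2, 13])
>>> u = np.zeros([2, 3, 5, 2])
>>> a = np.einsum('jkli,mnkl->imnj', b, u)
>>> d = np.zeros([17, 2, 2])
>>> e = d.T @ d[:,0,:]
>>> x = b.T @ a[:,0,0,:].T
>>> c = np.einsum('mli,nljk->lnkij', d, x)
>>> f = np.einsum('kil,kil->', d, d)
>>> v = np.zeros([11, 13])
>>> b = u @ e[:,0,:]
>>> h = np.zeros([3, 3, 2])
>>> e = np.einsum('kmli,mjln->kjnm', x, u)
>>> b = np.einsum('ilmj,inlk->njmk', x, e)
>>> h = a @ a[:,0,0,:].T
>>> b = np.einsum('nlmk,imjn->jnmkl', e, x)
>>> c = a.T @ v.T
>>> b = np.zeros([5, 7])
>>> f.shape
()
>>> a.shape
(13, 2, 3, 23)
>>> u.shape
(2, 3, 5, 2)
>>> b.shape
(5, 7)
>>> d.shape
(17, 2, 2)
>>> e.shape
(13, 3, 2, 2)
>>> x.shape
(13, 2, 5, 13)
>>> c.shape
(23, 3, 2, 11)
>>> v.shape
(11, 13)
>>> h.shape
(13, 2, 3, 13)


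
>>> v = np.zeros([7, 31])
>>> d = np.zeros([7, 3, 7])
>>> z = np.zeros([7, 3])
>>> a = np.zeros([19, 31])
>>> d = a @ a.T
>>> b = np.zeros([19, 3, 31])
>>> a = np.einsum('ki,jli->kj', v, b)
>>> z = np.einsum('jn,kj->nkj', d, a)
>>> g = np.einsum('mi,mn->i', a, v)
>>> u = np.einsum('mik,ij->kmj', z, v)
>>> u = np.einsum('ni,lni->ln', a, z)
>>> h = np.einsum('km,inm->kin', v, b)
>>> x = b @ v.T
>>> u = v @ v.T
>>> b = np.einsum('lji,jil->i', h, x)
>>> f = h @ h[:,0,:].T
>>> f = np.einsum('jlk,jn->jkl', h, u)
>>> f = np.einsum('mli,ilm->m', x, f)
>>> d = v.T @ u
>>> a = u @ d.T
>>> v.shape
(7, 31)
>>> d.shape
(31, 7)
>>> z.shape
(19, 7, 19)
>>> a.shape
(7, 31)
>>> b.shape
(3,)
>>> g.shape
(19,)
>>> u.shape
(7, 7)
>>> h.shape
(7, 19, 3)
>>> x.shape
(19, 3, 7)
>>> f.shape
(19,)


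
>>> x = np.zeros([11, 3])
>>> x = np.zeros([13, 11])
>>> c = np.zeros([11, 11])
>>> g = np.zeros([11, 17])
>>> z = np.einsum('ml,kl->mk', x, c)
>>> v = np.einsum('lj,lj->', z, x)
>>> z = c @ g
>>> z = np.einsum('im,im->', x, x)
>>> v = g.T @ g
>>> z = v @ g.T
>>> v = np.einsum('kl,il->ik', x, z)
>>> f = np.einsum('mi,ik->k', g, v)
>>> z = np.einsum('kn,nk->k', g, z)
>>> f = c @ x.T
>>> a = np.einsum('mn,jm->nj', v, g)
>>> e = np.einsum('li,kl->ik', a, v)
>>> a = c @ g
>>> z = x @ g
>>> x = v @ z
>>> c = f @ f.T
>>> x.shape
(17, 17)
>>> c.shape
(11, 11)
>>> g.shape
(11, 17)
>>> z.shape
(13, 17)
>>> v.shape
(17, 13)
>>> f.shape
(11, 13)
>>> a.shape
(11, 17)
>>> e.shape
(11, 17)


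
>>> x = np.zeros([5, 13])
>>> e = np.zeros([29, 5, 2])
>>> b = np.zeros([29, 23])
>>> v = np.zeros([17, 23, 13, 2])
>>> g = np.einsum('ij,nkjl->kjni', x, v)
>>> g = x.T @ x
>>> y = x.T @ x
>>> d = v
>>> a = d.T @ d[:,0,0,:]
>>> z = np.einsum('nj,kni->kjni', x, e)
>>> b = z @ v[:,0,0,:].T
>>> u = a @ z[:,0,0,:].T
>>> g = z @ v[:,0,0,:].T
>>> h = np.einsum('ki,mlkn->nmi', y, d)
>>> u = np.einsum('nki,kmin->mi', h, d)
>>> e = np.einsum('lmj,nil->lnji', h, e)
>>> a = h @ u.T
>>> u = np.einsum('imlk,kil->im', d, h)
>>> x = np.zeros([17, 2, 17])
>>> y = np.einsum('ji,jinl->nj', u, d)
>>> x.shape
(17, 2, 17)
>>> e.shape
(2, 29, 13, 5)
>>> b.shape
(29, 13, 5, 17)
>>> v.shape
(17, 23, 13, 2)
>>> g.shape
(29, 13, 5, 17)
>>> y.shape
(13, 17)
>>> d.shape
(17, 23, 13, 2)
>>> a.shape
(2, 17, 23)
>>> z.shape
(29, 13, 5, 2)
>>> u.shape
(17, 23)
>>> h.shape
(2, 17, 13)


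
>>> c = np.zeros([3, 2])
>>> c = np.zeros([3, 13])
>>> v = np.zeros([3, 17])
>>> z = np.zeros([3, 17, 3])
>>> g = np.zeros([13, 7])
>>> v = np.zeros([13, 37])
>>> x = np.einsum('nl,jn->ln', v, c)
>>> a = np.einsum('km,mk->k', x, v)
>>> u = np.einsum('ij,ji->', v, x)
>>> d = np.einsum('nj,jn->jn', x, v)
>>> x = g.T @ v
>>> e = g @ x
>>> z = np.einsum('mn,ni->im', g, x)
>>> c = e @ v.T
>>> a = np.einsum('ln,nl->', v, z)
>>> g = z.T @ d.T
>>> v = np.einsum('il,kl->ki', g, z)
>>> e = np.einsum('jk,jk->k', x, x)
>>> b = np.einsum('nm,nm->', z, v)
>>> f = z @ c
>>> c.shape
(13, 13)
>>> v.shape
(37, 13)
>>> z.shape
(37, 13)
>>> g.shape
(13, 13)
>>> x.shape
(7, 37)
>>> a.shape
()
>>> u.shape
()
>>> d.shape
(13, 37)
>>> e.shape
(37,)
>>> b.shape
()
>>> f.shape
(37, 13)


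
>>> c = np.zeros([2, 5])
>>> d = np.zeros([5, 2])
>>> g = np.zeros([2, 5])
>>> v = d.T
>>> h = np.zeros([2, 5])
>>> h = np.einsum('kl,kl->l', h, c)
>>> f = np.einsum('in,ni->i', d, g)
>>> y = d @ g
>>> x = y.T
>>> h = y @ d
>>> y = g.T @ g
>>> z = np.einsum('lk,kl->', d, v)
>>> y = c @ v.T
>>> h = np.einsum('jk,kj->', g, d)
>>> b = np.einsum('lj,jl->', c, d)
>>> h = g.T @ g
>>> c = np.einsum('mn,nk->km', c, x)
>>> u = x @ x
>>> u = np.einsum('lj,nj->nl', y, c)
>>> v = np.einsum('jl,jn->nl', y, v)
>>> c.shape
(5, 2)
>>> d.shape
(5, 2)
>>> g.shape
(2, 5)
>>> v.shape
(5, 2)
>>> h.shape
(5, 5)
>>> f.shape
(5,)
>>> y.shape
(2, 2)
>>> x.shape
(5, 5)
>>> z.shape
()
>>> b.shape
()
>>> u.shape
(5, 2)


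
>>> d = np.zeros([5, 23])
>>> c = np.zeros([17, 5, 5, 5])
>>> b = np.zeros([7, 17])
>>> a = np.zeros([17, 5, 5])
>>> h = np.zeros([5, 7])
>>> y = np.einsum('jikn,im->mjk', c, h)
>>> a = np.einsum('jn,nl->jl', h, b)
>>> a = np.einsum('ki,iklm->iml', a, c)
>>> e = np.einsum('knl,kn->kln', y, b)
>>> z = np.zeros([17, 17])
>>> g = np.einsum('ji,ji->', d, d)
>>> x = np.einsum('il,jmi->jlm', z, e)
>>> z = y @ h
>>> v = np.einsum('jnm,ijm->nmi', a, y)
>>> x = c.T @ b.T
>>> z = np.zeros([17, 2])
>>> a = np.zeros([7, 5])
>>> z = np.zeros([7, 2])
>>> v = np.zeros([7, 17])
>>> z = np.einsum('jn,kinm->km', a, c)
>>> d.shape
(5, 23)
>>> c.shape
(17, 5, 5, 5)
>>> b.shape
(7, 17)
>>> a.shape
(7, 5)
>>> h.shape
(5, 7)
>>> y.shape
(7, 17, 5)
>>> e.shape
(7, 5, 17)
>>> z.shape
(17, 5)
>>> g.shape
()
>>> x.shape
(5, 5, 5, 7)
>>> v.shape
(7, 17)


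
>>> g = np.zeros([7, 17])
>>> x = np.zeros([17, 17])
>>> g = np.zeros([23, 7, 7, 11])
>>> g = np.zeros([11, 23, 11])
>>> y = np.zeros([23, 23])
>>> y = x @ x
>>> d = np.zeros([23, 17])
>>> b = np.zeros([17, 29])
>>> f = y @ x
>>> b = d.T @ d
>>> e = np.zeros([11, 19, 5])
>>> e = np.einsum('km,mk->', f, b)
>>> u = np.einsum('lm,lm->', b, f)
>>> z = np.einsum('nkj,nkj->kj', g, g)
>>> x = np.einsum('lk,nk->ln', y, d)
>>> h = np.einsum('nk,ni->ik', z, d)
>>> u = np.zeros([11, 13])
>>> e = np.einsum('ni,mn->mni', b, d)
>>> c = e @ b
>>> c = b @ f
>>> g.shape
(11, 23, 11)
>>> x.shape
(17, 23)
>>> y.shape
(17, 17)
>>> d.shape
(23, 17)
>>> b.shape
(17, 17)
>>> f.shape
(17, 17)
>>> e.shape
(23, 17, 17)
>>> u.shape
(11, 13)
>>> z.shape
(23, 11)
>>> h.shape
(17, 11)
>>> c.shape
(17, 17)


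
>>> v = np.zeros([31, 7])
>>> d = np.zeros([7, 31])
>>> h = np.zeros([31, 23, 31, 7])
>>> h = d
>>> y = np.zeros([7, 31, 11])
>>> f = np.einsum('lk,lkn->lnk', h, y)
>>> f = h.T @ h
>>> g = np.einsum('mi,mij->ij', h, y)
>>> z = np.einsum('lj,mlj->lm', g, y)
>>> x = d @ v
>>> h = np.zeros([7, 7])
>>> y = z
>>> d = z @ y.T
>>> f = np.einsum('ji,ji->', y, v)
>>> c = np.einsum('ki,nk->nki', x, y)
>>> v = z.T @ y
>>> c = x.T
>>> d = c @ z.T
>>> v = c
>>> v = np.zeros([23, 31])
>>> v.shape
(23, 31)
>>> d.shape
(7, 31)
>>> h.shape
(7, 7)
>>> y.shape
(31, 7)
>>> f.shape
()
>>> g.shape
(31, 11)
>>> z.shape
(31, 7)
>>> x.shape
(7, 7)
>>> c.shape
(7, 7)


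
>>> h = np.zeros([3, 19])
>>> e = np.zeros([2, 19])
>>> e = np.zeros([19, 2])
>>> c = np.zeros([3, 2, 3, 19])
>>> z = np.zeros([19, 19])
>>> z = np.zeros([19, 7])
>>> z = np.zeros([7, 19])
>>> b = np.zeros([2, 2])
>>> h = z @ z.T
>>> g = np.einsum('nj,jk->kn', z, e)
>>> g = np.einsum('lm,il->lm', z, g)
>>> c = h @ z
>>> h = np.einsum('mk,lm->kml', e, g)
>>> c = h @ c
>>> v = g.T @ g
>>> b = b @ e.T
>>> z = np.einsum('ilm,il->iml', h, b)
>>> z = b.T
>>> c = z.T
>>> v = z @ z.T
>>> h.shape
(2, 19, 7)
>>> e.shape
(19, 2)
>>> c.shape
(2, 19)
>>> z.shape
(19, 2)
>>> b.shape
(2, 19)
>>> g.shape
(7, 19)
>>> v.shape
(19, 19)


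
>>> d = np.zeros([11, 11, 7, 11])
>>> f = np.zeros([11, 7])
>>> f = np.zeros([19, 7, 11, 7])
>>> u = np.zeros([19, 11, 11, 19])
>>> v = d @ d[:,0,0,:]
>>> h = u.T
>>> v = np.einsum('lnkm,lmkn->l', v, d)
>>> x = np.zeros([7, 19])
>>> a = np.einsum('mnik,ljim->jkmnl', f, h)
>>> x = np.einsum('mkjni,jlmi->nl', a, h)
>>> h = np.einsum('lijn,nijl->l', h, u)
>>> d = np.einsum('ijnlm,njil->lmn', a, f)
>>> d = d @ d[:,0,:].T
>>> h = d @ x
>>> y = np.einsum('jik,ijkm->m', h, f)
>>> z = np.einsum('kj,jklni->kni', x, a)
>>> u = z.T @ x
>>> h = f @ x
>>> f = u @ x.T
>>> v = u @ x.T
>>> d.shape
(7, 19, 7)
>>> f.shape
(19, 7, 7)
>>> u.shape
(19, 7, 11)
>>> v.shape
(19, 7, 7)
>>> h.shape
(19, 7, 11, 11)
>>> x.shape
(7, 11)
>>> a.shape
(11, 7, 19, 7, 19)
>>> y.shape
(7,)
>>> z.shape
(7, 7, 19)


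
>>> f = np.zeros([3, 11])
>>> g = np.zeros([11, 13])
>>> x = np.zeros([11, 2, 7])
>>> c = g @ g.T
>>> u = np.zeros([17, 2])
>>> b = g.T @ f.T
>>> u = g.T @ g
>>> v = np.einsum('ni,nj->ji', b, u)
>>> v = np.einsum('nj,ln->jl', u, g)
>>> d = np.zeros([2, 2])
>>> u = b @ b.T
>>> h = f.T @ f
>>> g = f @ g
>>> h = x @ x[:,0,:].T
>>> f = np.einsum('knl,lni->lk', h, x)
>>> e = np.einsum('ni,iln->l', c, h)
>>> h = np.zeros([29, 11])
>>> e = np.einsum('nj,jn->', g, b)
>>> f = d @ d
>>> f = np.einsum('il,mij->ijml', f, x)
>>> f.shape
(2, 7, 11, 2)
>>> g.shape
(3, 13)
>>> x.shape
(11, 2, 7)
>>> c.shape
(11, 11)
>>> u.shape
(13, 13)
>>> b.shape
(13, 3)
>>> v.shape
(13, 11)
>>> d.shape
(2, 2)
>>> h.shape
(29, 11)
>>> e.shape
()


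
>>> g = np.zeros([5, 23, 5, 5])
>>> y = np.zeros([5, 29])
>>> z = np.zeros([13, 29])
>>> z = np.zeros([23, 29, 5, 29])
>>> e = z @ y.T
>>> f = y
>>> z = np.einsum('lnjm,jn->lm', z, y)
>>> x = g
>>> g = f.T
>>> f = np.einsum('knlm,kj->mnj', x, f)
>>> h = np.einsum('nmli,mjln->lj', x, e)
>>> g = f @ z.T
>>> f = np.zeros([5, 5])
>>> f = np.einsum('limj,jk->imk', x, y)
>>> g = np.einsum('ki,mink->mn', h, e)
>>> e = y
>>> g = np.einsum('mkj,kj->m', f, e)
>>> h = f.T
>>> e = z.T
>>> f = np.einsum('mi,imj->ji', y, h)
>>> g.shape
(23,)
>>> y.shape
(5, 29)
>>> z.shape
(23, 29)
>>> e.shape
(29, 23)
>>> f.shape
(23, 29)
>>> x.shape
(5, 23, 5, 5)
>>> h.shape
(29, 5, 23)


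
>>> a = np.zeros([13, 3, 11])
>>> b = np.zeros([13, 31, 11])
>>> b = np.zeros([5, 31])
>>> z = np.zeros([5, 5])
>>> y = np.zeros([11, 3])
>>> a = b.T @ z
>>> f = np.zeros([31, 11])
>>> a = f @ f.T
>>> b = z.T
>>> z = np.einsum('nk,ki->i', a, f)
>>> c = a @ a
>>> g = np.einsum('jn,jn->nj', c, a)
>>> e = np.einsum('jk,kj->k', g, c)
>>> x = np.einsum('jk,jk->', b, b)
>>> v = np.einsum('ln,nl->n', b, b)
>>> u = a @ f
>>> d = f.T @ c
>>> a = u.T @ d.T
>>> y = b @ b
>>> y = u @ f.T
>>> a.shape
(11, 11)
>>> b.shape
(5, 5)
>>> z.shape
(11,)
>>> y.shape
(31, 31)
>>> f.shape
(31, 11)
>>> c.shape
(31, 31)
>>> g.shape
(31, 31)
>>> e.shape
(31,)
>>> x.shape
()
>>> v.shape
(5,)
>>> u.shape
(31, 11)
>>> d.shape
(11, 31)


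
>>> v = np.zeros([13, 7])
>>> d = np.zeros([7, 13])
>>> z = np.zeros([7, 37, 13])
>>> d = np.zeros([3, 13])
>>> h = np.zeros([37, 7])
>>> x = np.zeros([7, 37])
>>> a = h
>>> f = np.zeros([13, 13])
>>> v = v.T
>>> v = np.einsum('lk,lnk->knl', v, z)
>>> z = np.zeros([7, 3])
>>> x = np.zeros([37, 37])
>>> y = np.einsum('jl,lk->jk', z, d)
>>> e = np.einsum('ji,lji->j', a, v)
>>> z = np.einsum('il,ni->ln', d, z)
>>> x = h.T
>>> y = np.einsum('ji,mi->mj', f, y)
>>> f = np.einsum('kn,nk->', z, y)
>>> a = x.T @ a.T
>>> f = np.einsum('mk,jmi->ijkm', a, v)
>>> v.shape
(13, 37, 7)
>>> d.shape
(3, 13)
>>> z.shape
(13, 7)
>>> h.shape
(37, 7)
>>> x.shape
(7, 37)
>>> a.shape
(37, 37)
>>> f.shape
(7, 13, 37, 37)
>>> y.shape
(7, 13)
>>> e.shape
(37,)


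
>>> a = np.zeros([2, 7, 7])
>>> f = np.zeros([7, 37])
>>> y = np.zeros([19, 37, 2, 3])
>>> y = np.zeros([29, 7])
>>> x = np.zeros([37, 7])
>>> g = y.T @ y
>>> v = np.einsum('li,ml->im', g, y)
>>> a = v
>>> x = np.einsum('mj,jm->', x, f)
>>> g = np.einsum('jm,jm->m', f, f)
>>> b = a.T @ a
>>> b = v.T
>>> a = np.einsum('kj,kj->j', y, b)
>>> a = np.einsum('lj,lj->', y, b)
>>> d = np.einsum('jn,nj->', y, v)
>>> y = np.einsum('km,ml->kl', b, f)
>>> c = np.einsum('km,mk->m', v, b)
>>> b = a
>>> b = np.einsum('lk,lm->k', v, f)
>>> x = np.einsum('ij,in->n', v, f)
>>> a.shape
()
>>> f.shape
(7, 37)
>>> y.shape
(29, 37)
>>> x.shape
(37,)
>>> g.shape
(37,)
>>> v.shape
(7, 29)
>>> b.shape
(29,)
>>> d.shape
()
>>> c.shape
(29,)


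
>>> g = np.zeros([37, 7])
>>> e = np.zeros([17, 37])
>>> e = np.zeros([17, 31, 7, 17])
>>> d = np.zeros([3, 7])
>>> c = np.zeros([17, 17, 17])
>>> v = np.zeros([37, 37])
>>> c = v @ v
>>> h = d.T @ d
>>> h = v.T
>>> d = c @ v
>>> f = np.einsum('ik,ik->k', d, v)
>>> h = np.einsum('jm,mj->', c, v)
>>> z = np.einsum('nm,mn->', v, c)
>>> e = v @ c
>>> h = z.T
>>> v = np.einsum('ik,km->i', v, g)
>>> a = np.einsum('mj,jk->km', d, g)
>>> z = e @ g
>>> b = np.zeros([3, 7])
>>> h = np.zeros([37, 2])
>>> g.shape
(37, 7)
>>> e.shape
(37, 37)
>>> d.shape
(37, 37)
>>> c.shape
(37, 37)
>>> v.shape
(37,)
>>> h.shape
(37, 2)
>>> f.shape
(37,)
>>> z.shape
(37, 7)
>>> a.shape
(7, 37)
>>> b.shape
(3, 7)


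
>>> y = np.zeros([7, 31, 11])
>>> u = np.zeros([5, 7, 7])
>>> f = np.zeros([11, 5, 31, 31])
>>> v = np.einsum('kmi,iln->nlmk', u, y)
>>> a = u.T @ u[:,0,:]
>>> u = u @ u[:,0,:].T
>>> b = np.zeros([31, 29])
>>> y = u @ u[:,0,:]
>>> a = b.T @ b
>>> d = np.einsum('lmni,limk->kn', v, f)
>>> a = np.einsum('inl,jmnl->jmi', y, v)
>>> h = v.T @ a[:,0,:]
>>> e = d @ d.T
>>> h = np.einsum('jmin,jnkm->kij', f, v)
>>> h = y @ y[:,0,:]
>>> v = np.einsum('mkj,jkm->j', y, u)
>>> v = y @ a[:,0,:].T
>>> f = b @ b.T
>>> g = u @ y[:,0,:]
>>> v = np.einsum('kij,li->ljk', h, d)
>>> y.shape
(5, 7, 5)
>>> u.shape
(5, 7, 5)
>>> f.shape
(31, 31)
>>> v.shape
(31, 5, 5)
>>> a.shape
(11, 31, 5)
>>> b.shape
(31, 29)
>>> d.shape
(31, 7)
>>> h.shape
(5, 7, 5)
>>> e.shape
(31, 31)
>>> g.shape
(5, 7, 5)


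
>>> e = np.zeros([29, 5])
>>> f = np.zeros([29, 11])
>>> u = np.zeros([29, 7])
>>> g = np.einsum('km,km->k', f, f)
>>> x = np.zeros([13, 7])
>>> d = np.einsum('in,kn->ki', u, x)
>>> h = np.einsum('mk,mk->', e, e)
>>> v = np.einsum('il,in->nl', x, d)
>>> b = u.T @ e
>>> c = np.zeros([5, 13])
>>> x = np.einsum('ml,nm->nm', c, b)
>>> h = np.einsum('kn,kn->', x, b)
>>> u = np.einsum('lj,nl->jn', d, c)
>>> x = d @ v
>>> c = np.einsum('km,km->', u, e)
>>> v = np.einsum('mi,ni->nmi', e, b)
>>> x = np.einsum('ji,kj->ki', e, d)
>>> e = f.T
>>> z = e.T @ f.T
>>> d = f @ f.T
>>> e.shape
(11, 29)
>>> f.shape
(29, 11)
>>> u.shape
(29, 5)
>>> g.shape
(29,)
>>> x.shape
(13, 5)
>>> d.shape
(29, 29)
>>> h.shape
()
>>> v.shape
(7, 29, 5)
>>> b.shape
(7, 5)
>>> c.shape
()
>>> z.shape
(29, 29)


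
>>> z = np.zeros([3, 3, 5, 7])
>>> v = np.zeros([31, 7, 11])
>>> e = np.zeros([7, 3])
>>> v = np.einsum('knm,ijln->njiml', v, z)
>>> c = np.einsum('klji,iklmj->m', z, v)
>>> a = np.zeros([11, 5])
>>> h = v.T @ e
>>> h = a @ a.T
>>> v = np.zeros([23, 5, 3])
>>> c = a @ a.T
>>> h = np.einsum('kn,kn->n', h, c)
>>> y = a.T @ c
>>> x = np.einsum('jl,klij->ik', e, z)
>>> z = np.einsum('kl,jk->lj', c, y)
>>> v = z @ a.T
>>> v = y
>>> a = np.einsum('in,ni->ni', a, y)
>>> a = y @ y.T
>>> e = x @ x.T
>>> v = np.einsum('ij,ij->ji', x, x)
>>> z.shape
(11, 5)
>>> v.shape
(3, 5)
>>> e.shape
(5, 5)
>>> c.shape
(11, 11)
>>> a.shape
(5, 5)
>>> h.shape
(11,)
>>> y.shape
(5, 11)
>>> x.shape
(5, 3)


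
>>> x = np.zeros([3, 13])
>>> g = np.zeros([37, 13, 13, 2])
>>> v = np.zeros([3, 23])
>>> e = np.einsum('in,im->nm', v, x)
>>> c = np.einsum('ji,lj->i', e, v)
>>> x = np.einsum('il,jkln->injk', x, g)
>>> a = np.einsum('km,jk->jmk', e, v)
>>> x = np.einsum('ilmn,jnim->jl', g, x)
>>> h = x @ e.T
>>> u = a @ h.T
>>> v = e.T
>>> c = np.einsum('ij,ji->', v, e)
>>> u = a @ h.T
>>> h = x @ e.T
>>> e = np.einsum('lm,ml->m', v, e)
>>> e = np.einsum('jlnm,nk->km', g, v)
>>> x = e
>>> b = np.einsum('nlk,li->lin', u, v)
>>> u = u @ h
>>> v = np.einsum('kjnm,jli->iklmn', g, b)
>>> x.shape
(23, 2)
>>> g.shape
(37, 13, 13, 2)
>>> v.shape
(3, 37, 23, 2, 13)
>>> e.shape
(23, 2)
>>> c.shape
()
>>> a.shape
(3, 13, 23)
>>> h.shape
(3, 23)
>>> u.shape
(3, 13, 23)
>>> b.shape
(13, 23, 3)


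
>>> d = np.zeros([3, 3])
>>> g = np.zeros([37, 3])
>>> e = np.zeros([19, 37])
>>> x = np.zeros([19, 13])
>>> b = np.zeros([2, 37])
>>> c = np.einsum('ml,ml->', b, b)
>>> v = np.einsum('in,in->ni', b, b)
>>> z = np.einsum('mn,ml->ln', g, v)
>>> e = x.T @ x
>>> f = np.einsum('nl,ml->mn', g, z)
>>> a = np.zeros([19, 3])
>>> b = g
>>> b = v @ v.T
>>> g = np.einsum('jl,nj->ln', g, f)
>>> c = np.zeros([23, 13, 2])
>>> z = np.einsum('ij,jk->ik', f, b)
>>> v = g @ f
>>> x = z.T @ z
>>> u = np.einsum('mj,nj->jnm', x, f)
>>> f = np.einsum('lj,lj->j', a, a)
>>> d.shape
(3, 3)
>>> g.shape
(3, 2)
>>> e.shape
(13, 13)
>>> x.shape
(37, 37)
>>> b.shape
(37, 37)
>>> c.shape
(23, 13, 2)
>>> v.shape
(3, 37)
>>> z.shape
(2, 37)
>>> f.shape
(3,)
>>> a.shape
(19, 3)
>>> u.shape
(37, 2, 37)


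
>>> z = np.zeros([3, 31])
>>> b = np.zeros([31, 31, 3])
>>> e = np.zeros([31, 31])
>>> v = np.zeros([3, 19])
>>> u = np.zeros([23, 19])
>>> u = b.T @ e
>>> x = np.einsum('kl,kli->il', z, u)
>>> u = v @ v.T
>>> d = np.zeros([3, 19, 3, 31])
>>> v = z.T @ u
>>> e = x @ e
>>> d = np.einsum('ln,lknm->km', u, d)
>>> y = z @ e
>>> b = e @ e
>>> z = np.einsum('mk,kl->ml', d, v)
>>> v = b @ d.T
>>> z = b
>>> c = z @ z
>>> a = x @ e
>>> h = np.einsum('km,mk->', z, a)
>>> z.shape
(31, 31)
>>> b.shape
(31, 31)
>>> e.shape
(31, 31)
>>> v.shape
(31, 19)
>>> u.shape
(3, 3)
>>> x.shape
(31, 31)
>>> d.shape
(19, 31)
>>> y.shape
(3, 31)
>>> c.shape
(31, 31)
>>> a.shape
(31, 31)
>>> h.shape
()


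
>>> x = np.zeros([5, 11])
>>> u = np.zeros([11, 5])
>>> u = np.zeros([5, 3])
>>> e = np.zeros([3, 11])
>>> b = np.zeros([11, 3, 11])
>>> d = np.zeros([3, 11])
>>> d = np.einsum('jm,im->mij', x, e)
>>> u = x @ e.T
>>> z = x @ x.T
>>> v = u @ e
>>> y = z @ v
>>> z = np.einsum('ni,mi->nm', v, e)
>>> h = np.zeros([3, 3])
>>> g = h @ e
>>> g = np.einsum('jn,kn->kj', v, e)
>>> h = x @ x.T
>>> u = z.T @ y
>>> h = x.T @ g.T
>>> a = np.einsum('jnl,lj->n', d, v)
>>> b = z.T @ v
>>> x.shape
(5, 11)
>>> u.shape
(3, 11)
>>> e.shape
(3, 11)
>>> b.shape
(3, 11)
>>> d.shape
(11, 3, 5)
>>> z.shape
(5, 3)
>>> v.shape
(5, 11)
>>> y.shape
(5, 11)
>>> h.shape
(11, 3)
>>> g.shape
(3, 5)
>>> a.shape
(3,)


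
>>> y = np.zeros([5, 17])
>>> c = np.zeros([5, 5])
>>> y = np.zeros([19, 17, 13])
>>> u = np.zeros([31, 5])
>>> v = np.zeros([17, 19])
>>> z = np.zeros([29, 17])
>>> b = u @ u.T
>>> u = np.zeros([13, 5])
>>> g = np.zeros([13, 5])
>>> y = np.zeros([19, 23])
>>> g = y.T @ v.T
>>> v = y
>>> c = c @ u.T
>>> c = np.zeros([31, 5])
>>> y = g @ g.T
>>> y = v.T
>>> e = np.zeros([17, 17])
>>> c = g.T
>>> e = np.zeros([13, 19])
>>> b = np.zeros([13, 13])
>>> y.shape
(23, 19)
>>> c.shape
(17, 23)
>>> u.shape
(13, 5)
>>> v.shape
(19, 23)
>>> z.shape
(29, 17)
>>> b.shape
(13, 13)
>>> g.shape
(23, 17)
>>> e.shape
(13, 19)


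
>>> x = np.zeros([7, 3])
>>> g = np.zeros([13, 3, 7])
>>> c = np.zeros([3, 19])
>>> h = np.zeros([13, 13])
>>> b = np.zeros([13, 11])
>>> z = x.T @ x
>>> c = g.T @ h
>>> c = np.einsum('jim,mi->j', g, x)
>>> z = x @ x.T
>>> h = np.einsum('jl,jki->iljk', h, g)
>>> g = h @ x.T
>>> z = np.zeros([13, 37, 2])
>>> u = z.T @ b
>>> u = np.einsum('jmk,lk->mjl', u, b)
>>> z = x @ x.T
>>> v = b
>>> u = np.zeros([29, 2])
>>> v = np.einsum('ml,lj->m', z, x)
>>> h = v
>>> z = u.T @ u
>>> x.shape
(7, 3)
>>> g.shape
(7, 13, 13, 7)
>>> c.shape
(13,)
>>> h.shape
(7,)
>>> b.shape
(13, 11)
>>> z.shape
(2, 2)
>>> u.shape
(29, 2)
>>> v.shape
(7,)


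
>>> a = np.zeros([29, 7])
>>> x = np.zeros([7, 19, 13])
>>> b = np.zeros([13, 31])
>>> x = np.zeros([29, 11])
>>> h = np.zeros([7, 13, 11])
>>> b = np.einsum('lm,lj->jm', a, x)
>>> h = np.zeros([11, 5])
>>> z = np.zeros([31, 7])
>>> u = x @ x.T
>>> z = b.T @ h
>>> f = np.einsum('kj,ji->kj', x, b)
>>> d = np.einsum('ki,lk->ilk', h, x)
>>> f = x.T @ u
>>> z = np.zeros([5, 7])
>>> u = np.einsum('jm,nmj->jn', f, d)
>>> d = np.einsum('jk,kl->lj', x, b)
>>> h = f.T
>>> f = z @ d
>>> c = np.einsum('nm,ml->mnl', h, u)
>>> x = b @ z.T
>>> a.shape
(29, 7)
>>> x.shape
(11, 5)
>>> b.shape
(11, 7)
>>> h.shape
(29, 11)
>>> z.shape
(5, 7)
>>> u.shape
(11, 5)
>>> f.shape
(5, 29)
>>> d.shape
(7, 29)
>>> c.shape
(11, 29, 5)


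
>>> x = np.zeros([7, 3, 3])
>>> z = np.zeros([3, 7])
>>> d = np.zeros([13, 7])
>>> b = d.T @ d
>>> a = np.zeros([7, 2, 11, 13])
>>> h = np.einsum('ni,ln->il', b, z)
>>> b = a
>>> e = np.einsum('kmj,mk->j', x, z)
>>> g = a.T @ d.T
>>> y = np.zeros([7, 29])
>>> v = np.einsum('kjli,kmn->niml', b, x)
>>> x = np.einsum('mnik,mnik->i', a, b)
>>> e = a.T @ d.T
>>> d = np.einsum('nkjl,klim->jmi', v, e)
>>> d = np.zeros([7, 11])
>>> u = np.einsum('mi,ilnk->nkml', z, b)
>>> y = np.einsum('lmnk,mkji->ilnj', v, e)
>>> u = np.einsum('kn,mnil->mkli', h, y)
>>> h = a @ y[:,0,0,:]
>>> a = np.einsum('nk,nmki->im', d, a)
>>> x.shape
(11,)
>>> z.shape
(3, 7)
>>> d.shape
(7, 11)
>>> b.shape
(7, 2, 11, 13)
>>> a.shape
(13, 2)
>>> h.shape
(7, 2, 11, 2)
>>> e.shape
(13, 11, 2, 13)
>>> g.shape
(13, 11, 2, 13)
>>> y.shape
(13, 3, 3, 2)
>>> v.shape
(3, 13, 3, 11)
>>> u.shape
(13, 7, 2, 3)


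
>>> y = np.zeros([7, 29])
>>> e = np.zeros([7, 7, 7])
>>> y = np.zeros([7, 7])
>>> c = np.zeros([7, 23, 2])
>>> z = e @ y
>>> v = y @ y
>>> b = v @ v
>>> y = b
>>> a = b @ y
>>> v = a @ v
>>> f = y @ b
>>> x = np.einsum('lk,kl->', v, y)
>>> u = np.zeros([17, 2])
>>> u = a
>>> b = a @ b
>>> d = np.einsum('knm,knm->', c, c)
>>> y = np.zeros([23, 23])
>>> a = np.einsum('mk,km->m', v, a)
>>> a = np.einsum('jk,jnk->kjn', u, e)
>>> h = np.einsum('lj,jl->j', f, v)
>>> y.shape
(23, 23)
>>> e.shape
(7, 7, 7)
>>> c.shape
(7, 23, 2)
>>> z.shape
(7, 7, 7)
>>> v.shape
(7, 7)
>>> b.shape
(7, 7)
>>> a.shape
(7, 7, 7)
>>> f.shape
(7, 7)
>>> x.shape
()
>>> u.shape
(7, 7)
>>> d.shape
()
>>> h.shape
(7,)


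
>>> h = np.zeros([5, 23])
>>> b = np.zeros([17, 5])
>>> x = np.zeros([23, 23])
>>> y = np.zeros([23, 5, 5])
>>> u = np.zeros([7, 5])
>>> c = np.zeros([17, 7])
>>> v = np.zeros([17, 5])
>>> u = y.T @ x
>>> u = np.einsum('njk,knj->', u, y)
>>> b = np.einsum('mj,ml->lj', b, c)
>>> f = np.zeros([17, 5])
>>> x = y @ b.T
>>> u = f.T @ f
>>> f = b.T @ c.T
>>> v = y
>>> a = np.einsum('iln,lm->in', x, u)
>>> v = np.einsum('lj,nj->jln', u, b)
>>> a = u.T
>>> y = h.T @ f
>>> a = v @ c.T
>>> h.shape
(5, 23)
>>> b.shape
(7, 5)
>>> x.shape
(23, 5, 7)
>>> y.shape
(23, 17)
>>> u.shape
(5, 5)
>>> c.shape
(17, 7)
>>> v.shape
(5, 5, 7)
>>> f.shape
(5, 17)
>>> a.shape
(5, 5, 17)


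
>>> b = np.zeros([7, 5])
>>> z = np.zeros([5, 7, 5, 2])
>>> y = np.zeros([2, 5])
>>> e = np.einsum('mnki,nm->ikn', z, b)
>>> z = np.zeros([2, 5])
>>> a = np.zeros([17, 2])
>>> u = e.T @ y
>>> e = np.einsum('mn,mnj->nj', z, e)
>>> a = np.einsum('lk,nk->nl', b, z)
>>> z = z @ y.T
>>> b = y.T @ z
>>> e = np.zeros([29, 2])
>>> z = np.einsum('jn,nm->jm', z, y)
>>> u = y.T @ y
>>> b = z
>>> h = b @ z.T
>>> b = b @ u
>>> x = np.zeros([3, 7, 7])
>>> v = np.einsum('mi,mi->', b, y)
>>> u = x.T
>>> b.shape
(2, 5)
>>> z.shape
(2, 5)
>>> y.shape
(2, 5)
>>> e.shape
(29, 2)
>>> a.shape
(2, 7)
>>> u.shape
(7, 7, 3)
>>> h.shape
(2, 2)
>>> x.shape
(3, 7, 7)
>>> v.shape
()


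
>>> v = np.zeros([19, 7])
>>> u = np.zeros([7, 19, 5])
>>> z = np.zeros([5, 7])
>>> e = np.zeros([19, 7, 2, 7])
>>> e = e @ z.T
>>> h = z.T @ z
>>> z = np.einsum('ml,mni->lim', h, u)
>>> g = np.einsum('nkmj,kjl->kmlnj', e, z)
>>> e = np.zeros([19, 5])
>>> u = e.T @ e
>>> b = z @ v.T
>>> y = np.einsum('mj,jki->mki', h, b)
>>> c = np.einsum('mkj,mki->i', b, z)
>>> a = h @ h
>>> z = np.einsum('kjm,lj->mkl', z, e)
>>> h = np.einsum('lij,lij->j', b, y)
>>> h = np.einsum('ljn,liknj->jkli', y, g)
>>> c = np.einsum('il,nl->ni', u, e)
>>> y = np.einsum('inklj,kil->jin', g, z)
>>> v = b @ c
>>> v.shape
(7, 5, 5)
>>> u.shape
(5, 5)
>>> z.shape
(7, 7, 19)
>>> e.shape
(19, 5)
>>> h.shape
(5, 7, 7, 2)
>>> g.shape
(7, 2, 7, 19, 5)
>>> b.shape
(7, 5, 19)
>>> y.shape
(5, 7, 2)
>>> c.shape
(19, 5)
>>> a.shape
(7, 7)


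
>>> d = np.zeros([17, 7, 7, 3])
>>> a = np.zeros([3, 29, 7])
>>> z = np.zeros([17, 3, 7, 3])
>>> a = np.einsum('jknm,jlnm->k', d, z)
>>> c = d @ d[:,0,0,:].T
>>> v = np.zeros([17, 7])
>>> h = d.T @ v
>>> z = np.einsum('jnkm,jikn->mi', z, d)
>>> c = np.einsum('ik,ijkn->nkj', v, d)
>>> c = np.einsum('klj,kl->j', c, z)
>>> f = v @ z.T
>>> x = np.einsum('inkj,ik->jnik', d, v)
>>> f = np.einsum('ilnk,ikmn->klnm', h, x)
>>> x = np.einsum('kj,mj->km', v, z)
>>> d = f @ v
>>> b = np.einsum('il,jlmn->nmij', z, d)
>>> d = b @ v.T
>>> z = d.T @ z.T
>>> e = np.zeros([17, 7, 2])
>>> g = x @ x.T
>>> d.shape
(7, 7, 3, 17)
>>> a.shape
(7,)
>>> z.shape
(17, 3, 7, 3)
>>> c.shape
(7,)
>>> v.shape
(17, 7)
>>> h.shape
(3, 7, 7, 7)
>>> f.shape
(7, 7, 7, 17)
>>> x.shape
(17, 3)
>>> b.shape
(7, 7, 3, 7)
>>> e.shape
(17, 7, 2)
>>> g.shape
(17, 17)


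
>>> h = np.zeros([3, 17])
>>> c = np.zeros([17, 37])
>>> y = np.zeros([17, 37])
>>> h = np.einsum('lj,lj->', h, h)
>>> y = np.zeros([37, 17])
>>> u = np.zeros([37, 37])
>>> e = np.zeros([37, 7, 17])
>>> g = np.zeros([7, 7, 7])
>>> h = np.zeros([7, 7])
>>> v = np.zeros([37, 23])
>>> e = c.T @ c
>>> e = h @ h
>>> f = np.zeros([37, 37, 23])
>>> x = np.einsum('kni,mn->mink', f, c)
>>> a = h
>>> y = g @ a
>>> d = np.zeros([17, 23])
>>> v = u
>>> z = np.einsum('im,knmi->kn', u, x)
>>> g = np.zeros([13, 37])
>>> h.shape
(7, 7)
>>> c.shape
(17, 37)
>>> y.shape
(7, 7, 7)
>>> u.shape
(37, 37)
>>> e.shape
(7, 7)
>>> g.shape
(13, 37)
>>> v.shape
(37, 37)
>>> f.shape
(37, 37, 23)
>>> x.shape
(17, 23, 37, 37)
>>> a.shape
(7, 7)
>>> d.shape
(17, 23)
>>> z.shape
(17, 23)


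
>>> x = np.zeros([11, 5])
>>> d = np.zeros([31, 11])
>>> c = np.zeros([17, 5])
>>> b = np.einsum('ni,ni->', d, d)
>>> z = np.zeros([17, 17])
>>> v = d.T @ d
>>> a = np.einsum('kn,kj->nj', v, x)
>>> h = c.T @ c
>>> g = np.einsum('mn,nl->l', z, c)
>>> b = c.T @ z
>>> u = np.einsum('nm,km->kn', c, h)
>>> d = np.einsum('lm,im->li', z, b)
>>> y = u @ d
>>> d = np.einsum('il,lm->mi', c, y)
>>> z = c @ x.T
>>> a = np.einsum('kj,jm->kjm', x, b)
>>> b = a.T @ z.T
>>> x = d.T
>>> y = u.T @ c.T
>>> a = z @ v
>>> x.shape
(17, 5)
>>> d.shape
(5, 17)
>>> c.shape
(17, 5)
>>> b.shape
(17, 5, 17)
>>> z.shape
(17, 11)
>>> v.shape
(11, 11)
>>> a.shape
(17, 11)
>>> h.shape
(5, 5)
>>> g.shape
(5,)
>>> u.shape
(5, 17)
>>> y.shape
(17, 17)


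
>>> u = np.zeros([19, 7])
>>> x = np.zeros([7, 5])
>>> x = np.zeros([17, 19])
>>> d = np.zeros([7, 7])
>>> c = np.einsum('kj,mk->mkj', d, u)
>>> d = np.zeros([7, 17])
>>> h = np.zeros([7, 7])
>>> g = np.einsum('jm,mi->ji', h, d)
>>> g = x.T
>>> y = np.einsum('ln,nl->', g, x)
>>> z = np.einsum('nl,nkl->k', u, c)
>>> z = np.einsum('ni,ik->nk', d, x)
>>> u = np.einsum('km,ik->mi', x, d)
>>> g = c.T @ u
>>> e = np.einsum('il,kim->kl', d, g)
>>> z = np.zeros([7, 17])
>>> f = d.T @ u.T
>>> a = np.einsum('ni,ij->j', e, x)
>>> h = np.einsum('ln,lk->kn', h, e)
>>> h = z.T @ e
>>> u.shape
(19, 7)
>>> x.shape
(17, 19)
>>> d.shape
(7, 17)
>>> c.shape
(19, 7, 7)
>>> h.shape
(17, 17)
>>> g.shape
(7, 7, 7)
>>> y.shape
()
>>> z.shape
(7, 17)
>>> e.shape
(7, 17)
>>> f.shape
(17, 19)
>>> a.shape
(19,)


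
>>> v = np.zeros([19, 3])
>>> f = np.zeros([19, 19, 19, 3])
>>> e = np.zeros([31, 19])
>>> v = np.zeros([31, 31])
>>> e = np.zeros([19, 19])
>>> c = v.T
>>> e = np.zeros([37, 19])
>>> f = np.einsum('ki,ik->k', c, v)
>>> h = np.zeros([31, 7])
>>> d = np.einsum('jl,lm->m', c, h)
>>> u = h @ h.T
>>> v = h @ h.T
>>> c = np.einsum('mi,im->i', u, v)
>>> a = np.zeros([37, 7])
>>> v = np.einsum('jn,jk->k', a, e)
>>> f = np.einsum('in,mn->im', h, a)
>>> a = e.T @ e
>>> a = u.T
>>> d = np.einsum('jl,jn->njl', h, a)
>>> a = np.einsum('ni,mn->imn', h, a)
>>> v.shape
(19,)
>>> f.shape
(31, 37)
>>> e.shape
(37, 19)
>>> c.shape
(31,)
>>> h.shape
(31, 7)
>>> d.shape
(31, 31, 7)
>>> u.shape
(31, 31)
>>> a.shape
(7, 31, 31)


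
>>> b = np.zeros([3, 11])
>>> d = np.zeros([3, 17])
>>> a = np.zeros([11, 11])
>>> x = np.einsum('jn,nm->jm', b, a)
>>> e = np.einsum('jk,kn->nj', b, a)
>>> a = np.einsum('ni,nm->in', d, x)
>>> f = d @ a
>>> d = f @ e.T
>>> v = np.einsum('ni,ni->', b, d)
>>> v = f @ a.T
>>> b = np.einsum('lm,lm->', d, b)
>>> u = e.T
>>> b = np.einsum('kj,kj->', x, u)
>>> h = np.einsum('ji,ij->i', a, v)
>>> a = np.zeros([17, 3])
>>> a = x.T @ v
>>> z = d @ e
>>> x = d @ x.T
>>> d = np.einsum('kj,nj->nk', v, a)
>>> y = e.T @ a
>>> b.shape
()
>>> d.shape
(11, 3)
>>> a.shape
(11, 17)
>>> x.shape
(3, 3)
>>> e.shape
(11, 3)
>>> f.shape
(3, 3)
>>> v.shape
(3, 17)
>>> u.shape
(3, 11)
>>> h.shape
(3,)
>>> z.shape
(3, 3)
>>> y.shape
(3, 17)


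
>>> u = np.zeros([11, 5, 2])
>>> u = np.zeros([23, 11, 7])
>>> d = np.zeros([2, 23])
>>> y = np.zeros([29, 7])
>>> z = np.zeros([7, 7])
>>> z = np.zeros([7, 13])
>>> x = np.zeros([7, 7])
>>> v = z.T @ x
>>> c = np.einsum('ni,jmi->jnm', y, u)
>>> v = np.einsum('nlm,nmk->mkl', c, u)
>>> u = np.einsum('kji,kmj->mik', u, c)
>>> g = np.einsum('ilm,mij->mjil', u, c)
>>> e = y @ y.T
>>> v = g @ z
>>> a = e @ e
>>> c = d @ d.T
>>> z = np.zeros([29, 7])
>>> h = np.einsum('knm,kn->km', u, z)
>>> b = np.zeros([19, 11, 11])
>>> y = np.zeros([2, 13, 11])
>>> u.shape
(29, 7, 23)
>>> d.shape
(2, 23)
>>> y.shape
(2, 13, 11)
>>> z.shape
(29, 7)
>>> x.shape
(7, 7)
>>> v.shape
(23, 11, 29, 13)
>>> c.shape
(2, 2)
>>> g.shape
(23, 11, 29, 7)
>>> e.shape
(29, 29)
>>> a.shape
(29, 29)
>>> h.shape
(29, 23)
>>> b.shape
(19, 11, 11)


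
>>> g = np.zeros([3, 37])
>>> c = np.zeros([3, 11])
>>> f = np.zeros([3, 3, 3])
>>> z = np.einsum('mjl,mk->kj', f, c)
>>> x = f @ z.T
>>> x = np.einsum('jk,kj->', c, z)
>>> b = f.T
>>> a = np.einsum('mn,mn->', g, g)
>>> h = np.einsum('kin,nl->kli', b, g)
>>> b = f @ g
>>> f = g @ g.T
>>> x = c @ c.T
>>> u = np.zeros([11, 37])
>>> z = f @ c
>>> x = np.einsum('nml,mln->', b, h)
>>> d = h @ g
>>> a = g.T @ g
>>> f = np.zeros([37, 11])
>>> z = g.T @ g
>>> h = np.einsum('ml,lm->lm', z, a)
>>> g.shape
(3, 37)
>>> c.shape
(3, 11)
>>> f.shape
(37, 11)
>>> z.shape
(37, 37)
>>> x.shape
()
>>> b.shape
(3, 3, 37)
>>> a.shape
(37, 37)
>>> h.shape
(37, 37)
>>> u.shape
(11, 37)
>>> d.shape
(3, 37, 37)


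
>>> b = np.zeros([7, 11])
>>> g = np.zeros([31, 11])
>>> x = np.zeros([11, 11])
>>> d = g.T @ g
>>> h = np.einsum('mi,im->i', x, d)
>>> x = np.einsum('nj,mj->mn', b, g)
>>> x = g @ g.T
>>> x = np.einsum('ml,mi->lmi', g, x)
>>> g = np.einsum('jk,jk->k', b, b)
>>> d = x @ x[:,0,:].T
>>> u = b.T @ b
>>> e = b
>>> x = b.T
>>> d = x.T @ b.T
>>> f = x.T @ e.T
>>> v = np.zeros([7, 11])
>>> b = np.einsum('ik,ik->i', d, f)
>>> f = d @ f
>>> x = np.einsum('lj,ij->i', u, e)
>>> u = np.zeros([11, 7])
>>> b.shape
(7,)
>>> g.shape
(11,)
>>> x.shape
(7,)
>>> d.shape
(7, 7)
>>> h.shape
(11,)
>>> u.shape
(11, 7)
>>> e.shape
(7, 11)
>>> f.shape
(7, 7)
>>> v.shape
(7, 11)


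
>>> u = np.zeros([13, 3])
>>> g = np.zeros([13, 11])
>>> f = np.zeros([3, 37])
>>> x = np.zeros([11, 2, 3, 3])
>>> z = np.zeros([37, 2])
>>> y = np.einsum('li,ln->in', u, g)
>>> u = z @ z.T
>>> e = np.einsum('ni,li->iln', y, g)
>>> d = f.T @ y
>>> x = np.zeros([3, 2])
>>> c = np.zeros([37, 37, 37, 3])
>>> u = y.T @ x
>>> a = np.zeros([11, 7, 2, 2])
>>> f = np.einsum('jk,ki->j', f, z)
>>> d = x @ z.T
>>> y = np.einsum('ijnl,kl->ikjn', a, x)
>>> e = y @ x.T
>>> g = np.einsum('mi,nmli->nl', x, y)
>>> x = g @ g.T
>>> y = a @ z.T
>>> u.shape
(11, 2)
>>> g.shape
(11, 7)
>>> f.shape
(3,)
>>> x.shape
(11, 11)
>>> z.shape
(37, 2)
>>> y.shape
(11, 7, 2, 37)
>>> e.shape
(11, 3, 7, 3)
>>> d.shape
(3, 37)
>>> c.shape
(37, 37, 37, 3)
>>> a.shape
(11, 7, 2, 2)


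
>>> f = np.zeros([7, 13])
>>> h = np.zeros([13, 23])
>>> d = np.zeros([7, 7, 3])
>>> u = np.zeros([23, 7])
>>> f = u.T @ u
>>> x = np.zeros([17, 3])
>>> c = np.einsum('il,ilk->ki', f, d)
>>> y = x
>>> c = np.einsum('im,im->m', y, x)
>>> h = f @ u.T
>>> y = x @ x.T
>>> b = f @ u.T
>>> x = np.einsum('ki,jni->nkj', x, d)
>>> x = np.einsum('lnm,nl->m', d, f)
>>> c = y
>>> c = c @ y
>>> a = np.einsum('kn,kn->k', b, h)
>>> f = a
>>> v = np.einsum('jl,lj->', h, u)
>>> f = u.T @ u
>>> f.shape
(7, 7)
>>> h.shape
(7, 23)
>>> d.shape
(7, 7, 3)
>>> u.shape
(23, 7)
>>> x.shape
(3,)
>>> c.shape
(17, 17)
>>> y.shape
(17, 17)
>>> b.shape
(7, 23)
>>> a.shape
(7,)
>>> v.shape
()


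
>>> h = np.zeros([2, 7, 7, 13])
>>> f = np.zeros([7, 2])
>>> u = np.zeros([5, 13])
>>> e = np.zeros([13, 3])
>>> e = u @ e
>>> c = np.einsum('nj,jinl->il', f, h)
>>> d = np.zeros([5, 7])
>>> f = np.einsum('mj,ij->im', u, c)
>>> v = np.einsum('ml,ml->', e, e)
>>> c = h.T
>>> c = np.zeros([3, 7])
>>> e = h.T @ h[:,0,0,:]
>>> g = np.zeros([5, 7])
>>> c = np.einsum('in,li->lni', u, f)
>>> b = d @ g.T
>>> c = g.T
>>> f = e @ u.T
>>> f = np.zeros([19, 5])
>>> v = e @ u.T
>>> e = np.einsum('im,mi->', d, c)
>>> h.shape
(2, 7, 7, 13)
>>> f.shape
(19, 5)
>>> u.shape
(5, 13)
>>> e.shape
()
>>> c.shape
(7, 5)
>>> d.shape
(5, 7)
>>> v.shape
(13, 7, 7, 5)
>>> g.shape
(5, 7)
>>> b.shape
(5, 5)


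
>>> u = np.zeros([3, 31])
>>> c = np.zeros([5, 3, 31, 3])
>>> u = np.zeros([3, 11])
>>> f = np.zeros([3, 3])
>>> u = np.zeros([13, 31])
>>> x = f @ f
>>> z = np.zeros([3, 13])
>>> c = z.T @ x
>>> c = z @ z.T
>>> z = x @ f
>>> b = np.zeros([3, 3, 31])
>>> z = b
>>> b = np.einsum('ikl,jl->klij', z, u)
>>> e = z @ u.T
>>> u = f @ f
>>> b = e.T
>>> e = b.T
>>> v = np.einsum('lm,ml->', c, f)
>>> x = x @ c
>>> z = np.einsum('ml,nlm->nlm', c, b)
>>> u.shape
(3, 3)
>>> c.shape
(3, 3)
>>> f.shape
(3, 3)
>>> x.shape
(3, 3)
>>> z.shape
(13, 3, 3)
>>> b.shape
(13, 3, 3)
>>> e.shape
(3, 3, 13)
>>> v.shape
()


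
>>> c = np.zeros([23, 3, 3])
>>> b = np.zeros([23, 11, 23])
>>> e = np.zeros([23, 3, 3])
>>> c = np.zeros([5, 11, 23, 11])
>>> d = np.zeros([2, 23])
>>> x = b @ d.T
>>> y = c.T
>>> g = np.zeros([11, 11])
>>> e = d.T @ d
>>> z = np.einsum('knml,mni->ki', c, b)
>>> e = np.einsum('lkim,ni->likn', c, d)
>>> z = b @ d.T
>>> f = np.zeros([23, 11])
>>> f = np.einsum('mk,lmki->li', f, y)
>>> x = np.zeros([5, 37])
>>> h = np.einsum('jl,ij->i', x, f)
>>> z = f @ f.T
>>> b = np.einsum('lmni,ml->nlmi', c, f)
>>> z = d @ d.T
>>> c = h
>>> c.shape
(11,)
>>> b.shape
(23, 5, 11, 11)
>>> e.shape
(5, 23, 11, 2)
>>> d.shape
(2, 23)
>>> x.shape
(5, 37)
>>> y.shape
(11, 23, 11, 5)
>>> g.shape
(11, 11)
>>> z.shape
(2, 2)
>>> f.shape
(11, 5)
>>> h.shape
(11,)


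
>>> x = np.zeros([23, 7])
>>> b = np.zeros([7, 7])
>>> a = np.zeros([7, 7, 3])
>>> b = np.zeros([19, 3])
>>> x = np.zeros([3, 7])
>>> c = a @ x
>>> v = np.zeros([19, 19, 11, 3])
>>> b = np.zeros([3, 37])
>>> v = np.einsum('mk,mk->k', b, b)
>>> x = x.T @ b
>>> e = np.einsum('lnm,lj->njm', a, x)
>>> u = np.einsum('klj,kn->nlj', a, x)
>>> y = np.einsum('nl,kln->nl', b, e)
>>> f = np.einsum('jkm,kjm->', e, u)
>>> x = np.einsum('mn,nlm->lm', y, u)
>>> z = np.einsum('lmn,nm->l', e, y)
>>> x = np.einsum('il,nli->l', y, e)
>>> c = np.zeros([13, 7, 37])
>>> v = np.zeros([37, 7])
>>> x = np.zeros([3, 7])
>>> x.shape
(3, 7)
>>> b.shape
(3, 37)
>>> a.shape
(7, 7, 3)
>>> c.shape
(13, 7, 37)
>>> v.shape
(37, 7)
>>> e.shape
(7, 37, 3)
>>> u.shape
(37, 7, 3)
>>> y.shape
(3, 37)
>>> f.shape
()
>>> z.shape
(7,)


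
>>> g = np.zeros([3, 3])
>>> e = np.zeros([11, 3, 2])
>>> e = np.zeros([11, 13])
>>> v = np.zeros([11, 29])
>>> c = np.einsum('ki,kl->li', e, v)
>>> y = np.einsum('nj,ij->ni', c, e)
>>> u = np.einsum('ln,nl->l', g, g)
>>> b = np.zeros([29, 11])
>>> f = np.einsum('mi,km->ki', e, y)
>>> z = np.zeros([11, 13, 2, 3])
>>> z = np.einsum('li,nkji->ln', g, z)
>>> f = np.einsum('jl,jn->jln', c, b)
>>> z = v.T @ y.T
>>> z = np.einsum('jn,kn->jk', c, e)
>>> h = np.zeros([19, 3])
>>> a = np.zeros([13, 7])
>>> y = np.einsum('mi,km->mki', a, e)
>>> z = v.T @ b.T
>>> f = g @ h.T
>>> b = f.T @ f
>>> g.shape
(3, 3)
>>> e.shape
(11, 13)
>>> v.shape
(11, 29)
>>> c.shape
(29, 13)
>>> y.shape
(13, 11, 7)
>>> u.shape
(3,)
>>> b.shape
(19, 19)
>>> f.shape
(3, 19)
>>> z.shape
(29, 29)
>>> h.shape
(19, 3)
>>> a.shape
(13, 7)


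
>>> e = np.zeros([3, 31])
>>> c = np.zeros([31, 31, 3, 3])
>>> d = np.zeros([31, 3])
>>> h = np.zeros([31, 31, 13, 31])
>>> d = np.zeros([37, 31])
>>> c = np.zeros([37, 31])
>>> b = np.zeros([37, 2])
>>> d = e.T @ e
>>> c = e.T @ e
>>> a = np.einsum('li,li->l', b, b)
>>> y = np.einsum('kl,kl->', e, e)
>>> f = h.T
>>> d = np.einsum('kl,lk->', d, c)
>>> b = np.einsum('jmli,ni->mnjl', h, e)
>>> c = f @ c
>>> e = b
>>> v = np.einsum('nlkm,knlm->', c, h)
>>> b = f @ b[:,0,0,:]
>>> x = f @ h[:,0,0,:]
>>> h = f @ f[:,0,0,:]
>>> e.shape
(31, 3, 31, 13)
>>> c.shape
(31, 13, 31, 31)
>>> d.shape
()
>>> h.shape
(31, 13, 31, 31)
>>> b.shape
(31, 13, 31, 13)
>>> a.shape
(37,)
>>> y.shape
()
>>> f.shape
(31, 13, 31, 31)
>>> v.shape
()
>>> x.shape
(31, 13, 31, 31)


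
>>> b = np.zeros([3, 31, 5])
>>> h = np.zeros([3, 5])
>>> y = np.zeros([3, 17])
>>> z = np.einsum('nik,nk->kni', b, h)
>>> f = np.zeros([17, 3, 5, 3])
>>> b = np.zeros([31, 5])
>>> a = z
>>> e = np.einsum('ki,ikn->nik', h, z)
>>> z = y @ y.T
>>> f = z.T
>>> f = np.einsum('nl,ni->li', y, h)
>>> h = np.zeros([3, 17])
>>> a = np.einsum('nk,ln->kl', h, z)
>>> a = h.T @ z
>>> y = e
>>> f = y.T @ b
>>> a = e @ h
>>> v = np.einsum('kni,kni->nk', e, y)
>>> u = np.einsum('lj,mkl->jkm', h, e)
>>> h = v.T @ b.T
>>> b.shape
(31, 5)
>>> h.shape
(31, 31)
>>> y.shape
(31, 5, 3)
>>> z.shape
(3, 3)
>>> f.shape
(3, 5, 5)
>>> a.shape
(31, 5, 17)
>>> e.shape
(31, 5, 3)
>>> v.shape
(5, 31)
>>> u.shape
(17, 5, 31)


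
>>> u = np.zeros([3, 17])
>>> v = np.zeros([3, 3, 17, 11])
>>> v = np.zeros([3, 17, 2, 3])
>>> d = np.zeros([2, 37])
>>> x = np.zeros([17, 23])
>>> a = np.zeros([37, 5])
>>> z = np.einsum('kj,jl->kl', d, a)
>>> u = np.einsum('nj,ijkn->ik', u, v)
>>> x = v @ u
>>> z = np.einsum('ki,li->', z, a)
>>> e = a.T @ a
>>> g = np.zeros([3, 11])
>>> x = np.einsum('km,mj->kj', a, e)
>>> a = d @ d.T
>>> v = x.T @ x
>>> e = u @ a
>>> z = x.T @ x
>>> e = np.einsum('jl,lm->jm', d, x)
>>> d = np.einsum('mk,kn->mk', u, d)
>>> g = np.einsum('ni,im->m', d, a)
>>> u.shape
(3, 2)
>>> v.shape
(5, 5)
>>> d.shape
(3, 2)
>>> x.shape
(37, 5)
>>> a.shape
(2, 2)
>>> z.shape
(5, 5)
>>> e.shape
(2, 5)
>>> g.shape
(2,)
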